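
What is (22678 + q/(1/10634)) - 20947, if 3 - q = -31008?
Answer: 329772705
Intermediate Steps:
q = 31011 (q = 3 - 1*(-31008) = 3 + 31008 = 31011)
(22678 + q/(1/10634)) - 20947 = (22678 + 31011/(1/10634)) - 20947 = (22678 + 31011*10634) - 20947 = (22678 + 329770974) - 20947 = 329793652 - 20947 = 329772705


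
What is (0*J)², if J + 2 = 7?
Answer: 0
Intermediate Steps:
J = 5 (J = -2 + 7 = 5)
(0*J)² = (0*5)² = 0² = 0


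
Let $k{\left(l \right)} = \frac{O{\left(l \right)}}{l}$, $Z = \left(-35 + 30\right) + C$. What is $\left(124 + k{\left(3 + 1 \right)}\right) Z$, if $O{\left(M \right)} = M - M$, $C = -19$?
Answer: $-2976$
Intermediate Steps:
$O{\left(M \right)} = 0$
$Z = -24$ ($Z = \left(-35 + 30\right) - 19 = -5 - 19 = -24$)
$k{\left(l \right)} = 0$ ($k{\left(l \right)} = \frac{0}{l} = 0$)
$\left(124 + k{\left(3 + 1 \right)}\right) Z = \left(124 + 0\right) \left(-24\right) = 124 \left(-24\right) = -2976$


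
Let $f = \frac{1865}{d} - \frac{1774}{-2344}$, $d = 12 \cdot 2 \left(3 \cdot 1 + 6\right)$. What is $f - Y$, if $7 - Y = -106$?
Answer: $- \frac{6557201}{63288} \approx -103.61$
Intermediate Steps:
$Y = 113$ ($Y = 7 - -106 = 7 + 106 = 113$)
$d = 216$ ($d = 24 \left(3 + 6\right) = 24 \cdot 9 = 216$)
$f = \frac{594343}{63288}$ ($f = \frac{1865}{216} - \frac{1774}{-2344} = 1865 \cdot \frac{1}{216} - - \frac{887}{1172} = \frac{1865}{216} + \frac{887}{1172} = \frac{594343}{63288} \approx 9.3911$)
$f - Y = \frac{594343}{63288} - 113 = - \frac{6557201}{63288}$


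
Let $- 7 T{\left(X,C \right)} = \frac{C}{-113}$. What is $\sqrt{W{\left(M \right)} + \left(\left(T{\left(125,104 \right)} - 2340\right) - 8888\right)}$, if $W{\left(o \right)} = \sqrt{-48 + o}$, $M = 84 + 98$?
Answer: $\frac{\sqrt{-7025064004 + 625681 \sqrt{134}}}{791} \approx 105.91 i$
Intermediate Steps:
$M = 182$
$T{\left(X,C \right)} = \frac{C}{791}$ ($T{\left(X,C \right)} = - \frac{C \frac{1}{-113}}{7} = - \frac{C \left(- \frac{1}{113}\right)}{7} = - \frac{\left(- \frac{1}{113}\right) C}{7} = \frac{C}{791}$)
$\sqrt{W{\left(M \right)} + \left(\left(T{\left(125,104 \right)} - 2340\right) - 8888\right)} = \sqrt{\sqrt{-48 + 182} + \left(\left(\frac{1}{791} \cdot 104 - 2340\right) - 8888\right)} = \sqrt{\sqrt{134} + \left(\left(\frac{104}{791} - 2340\right) - 8888\right)} = \sqrt{\sqrt{134} - \frac{8881244}{791}} = \sqrt{- \frac{8881244}{791} + \sqrt{134}}$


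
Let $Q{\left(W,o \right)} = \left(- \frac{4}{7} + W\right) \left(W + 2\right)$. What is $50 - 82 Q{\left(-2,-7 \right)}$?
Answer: $50$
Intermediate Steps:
$Q{\left(W,o \right)} = \left(2 + W\right) \left(- \frac{4}{7} + W\right)$ ($Q{\left(W,o \right)} = \left(\left(-4\right) \frac{1}{7} + W\right) \left(2 + W\right) = \left(- \frac{4}{7} + W\right) \left(2 + W\right) = \left(2 + W\right) \left(- \frac{4}{7} + W\right)$)
$50 - 82 Q{\left(-2,-7 \right)} = 50 - 82 \left(- \frac{8}{7} + \left(-2\right)^{2} + \frac{10}{7} \left(-2\right)\right) = 50 - 82 \left(- \frac{8}{7} + 4 - \frac{20}{7}\right) = 50 - 0 = 50 + 0 = 50$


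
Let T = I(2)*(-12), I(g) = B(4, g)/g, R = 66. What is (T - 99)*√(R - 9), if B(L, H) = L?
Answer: -123*√57 ≈ -928.63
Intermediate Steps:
I(g) = 4/g
T = -24 (T = (4/2)*(-12) = (4*(½))*(-12) = 2*(-12) = -24)
(T - 99)*√(R - 9) = (-24 - 99)*√(66 - 9) = -123*√57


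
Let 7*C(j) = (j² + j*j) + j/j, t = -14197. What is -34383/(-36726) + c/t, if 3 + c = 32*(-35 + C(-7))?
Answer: 1196434425/1216597718 ≈ 0.98343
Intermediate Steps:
C(j) = ⅐ + 2*j²/7 (C(j) = ((j² + j*j) + j/j)/7 = ((j² + j²) + 1)/7 = (2*j² + 1)/7 = (1 + 2*j²)/7 = ⅐ + 2*j²/7)
c = -4693/7 (c = -3 + 32*(-35 + (⅐ + (2/7)*(-7)²)) = -3 + 32*(-35 + (⅐ + (2/7)*49)) = -3 + 32*(-35 + (⅐ + 14)) = -3 + 32*(-35 + 99/7) = -3 + 32*(-146/7) = -3 - 4672/7 = -4693/7 ≈ -670.43)
-34383/(-36726) + c/t = -34383/(-36726) - 4693/7/(-14197) = -34383*(-1/36726) - 4693/7*(-1/14197) = 11461/12242 + 4693/99379 = 1196434425/1216597718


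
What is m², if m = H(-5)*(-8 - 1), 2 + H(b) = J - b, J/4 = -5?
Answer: 23409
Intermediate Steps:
J = -20 (J = 4*(-5) = -20)
H(b) = -22 - b (H(b) = -2 + (-20 - b) = -22 - b)
m = 153 (m = (-22 - 1*(-5))*(-8 - 1) = (-22 + 5)*(-9) = -17*(-9) = 153)
m² = 153² = 23409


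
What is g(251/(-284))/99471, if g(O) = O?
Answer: -251/28249764 ≈ -8.8850e-6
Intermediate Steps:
g(251/(-284))/99471 = (251/(-284))/99471 = (251*(-1/284))*(1/99471) = -251/284*1/99471 = -251/28249764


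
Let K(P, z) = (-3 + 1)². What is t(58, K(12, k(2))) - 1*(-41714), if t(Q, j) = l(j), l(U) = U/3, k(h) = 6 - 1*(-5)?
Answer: 125146/3 ≈ 41715.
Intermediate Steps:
k(h) = 11 (k(h) = 6 + 5 = 11)
K(P, z) = 4 (K(P, z) = (-2)² = 4)
l(U) = U/3 (l(U) = U*(⅓) = U/3)
t(Q, j) = j/3
t(58, K(12, k(2))) - 1*(-41714) = (⅓)*4 - 1*(-41714) = 4/3 + 41714 = 125146/3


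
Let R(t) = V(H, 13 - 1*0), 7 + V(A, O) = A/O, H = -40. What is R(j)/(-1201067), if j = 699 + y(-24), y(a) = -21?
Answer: 131/15613871 ≈ 8.3900e-6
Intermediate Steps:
V(A, O) = -7 + A/O
j = 678 (j = 699 - 21 = 678)
R(t) = -131/13 (R(t) = -7 - 40/(13 - 1*0) = -7 - 40/(13 + 0) = -7 - 40/13 = -131/13)
R(j)/(-1201067) = -131/13/(-1201067) = -131/13*(-1/1201067) = 131/15613871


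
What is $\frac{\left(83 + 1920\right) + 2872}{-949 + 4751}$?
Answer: $\frac{4875}{3802} \approx 1.2822$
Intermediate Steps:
$\frac{\left(83 + 1920\right) + 2872}{-949 + 4751} = \frac{2003 + 2872}{3802} = 4875 \cdot \frac{1}{3802} = \frac{4875}{3802}$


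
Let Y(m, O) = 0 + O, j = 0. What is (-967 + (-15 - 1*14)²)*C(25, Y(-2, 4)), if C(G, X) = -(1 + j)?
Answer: 126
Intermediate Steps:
Y(m, O) = O
C(G, X) = -1 (C(G, X) = -(1 + 0) = -1*1 = -1)
(-967 + (-15 - 1*14)²)*C(25, Y(-2, 4)) = (-967 + (-15 - 1*14)²)*(-1) = (-967 + (-15 - 14)²)*(-1) = (-967 + (-29)²)*(-1) = (-967 + 841)*(-1) = -126*(-1) = 126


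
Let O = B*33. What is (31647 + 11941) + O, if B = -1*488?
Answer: 27484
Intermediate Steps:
B = -488
O = -16104 (O = -488*33 = -16104)
(31647 + 11941) + O = (31647 + 11941) - 16104 = 43588 - 16104 = 27484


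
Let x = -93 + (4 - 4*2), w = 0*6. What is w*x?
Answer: 0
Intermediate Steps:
w = 0
x = -97 (x = -93 + (4 - 8) = -93 - 4 = -97)
w*x = 0*(-97) = 0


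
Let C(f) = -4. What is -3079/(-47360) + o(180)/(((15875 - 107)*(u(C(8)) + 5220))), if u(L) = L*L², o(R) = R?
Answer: 869203589/13369301760 ≈ 0.065015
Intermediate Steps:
u(L) = L³
-3079/(-47360) + o(180)/(((15875 - 107)*(u(C(8)) + 5220))) = -3079/(-47360) + 180/(((15875 - 107)*((-4)³ + 5220))) = -3079*(-1/47360) + 180/((15768*(-64 + 5220))) = 3079/47360 + 180/((15768*5156)) = 3079/47360 + 180/81299808 = 3079/47360 + 180*(1/81299808) = 3079/47360 + 5/2258328 = 869203589/13369301760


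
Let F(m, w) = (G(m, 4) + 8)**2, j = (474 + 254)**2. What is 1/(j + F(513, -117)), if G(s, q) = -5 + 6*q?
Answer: 1/530713 ≈ 1.8843e-6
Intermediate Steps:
j = 529984 (j = 728**2 = 529984)
F(m, w) = 729 (F(m, w) = ((-5 + 6*4) + 8)**2 = ((-5 + 24) + 8)**2 = (19 + 8)**2 = 27**2 = 729)
1/(j + F(513, -117)) = 1/(529984 + 729) = 1/530713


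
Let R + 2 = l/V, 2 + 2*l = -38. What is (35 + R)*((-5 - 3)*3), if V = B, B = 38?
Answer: -14808/19 ≈ -779.37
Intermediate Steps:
l = -20 (l = -1 + (1/2)*(-38) = -1 - 19 = -20)
V = 38
R = -48/19 (R = -2 - 20/38 = -2 - 20*1/38 = -2 - 10/19 = -48/19 ≈ -2.5263)
(35 + R)*((-5 - 3)*3) = (35 - 48/19)*((-5 - 3)*3) = 617*(-8*3)/19 = (617/19)*(-24) = -14808/19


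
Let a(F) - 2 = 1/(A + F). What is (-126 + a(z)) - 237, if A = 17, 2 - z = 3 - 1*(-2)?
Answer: -5053/14 ≈ -360.93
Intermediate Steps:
z = -3 (z = 2 - (3 - 1*(-2)) = 2 - (3 + 2) = 2 - 1*5 = 2 - 5 = -3)
a(F) = 2 + 1/(17 + F)
(-126 + a(z)) - 237 = (-126 + (35 + 2*(-3))/(17 - 3)) - 237 = (-126 + (35 - 6)/14) - 237 = (-126 + (1/14)*29) - 237 = (-126 + 29/14) - 237 = -1735/14 - 237 = -5053/14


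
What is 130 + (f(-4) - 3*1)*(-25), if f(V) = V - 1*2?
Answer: 355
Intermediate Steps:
f(V) = -2 + V (f(V) = V - 2 = -2 + V)
130 + (f(-4) - 3*1)*(-25) = 130 + ((-2 - 4) - 3*1)*(-25) = 130 + (-6 - 3)*(-25) = 130 - 9*(-25) = 130 + 225 = 355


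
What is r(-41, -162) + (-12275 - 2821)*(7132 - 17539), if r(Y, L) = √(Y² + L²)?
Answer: 157104072 + 5*√1117 ≈ 1.5710e+8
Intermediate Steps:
r(Y, L) = √(L² + Y²)
r(-41, -162) + (-12275 - 2821)*(7132 - 17539) = √((-162)² + (-41)²) + (-12275 - 2821)*(7132 - 17539) = √(26244 + 1681) - 15096*(-10407) = √27925 + 157104072 = 5*√1117 + 157104072 = 157104072 + 5*√1117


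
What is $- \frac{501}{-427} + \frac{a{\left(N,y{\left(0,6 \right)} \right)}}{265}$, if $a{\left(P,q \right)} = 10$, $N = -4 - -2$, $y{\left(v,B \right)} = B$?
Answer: $\frac{27407}{22631} \approx 1.211$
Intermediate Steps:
$N = -2$ ($N = -4 + 2 = -2$)
$- \frac{501}{-427} + \frac{a{\left(N,y{\left(0,6 \right)} \right)}}{265} = - \frac{501}{-427} + \frac{10}{265} = \left(-501\right) \left(- \frac{1}{427}\right) + 10 \cdot \frac{1}{265} = \frac{501}{427} + \frac{2}{53} = \frac{27407}{22631}$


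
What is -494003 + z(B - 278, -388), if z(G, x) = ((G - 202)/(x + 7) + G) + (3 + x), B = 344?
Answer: -188336546/381 ≈ -4.9432e+5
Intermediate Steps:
z(G, x) = 3 + G + x + (-202 + G)/(7 + x) (z(G, x) = ((-202 + G)/(7 + x) + G) + (3 + x) = (G + (-202 + G)/(7 + x)) + (3 + x) = 3 + G + x + (-202 + G)/(7 + x))
-494003 + z(B - 278, -388) = -494003 + (-181 + (-388)**2 + 8*(344 - 278) + 10*(-388) + (344 - 278)*(-388))/(7 - 388) = -494003 + (-181 + 150544 + 8*66 - 3880 + 66*(-388))/(-381) = -494003 - (-181 + 150544 + 528 - 3880 - 25608)/381 = -494003 - 1/381*121403 = -494003 - 121403/381 = -188336546/381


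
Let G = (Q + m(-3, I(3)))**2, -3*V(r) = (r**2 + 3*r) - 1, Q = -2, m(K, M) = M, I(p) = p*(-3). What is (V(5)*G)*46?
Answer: -72358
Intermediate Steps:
I(p) = -3*p
V(r) = 1/3 - r - r**2/3 (V(r) = -((r**2 + 3*r) - 1)/3 = -(-1 + r**2 + 3*r)/3 = 1/3 - r - r**2/3)
G = 121 (G = (-2 - 3*3)**2 = (-2 - 9)**2 = (-11)**2 = 121)
(V(5)*G)*46 = ((1/3 - 1*5 - 1/3*5**2)*121)*46 = ((1/3 - 5 - 1/3*25)*121)*46 = ((1/3 - 5 - 25/3)*121)*46 = -13*121*46 = -1573*46 = -72358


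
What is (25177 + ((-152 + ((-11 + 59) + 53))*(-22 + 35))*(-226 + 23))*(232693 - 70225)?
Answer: 25956862488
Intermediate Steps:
(25177 + ((-152 + ((-11 + 59) + 53))*(-22 + 35))*(-226 + 23))*(232693 - 70225) = (25177 + ((-152 + (48 + 53))*13)*(-203))*162468 = (25177 + ((-152 + 101)*13)*(-203))*162468 = (25177 - 51*13*(-203))*162468 = (25177 - 663*(-203))*162468 = (25177 + 134589)*162468 = 159766*162468 = 25956862488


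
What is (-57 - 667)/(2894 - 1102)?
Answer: -181/448 ≈ -0.40402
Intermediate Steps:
(-57 - 667)/(2894 - 1102) = -724/1792 = -724*1/1792 = -181/448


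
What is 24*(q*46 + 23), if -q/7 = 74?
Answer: -571320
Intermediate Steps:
q = -518 (q = -7*74 = -518)
24*(q*46 + 23) = 24*(-518*46 + 23) = 24*(-23828 + 23) = 24*(-23805) = -571320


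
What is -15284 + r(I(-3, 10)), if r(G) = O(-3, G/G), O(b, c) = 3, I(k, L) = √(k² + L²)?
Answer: -15281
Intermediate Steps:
I(k, L) = √(L² + k²)
r(G) = 3
-15284 + r(I(-3, 10)) = -15284 + 3 = -15281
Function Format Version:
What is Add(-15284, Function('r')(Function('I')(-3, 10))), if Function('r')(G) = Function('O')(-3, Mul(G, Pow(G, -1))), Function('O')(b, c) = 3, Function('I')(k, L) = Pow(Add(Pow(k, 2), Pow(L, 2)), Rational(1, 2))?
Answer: -15281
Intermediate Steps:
Function('I')(k, L) = Pow(Add(Pow(L, 2), Pow(k, 2)), Rational(1, 2))
Function('r')(G) = 3
Add(-15284, Function('r')(Function('I')(-3, 10))) = Add(-15284, 3) = -15281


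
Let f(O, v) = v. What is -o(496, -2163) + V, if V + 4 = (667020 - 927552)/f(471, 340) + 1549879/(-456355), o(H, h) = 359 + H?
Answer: -12635254051/7758035 ≈ -1628.7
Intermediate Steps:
V = -6002134126/7758035 (V = -4 + ((667020 - 927552)/340 + 1549879/(-456355)) = -4 + (-260532*1/340 + 1549879*(-1/456355)) = -4 + (-65133/85 - 1549879/456355) = -4 - 5971101986/7758035 = -6002134126/7758035 ≈ -773.67)
-o(496, -2163) + V = -(359 + 496) - 6002134126/7758035 = -1*855 - 6002134126/7758035 = -855 - 6002134126/7758035 = -12635254051/7758035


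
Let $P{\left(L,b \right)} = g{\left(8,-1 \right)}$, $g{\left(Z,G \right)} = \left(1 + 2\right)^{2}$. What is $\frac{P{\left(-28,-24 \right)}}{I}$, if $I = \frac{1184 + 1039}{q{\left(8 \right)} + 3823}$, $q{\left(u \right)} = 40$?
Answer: $\frac{3863}{247} \approx 15.64$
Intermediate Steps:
$g{\left(Z,G \right)} = 9$ ($g{\left(Z,G \right)} = 3^{2} = 9$)
$P{\left(L,b \right)} = 9$
$I = \frac{2223}{3863}$ ($I = \frac{1184 + 1039}{40 + 3823} = \frac{2223}{3863} \approx 0.57546$)
$\frac{P{\left(-28,-24 \right)}}{I} = \frac{9}{\frac{2223}{3863}} = 9 \cdot \frac{3863}{2223} = \frac{3863}{247}$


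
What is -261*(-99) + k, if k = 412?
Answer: 26251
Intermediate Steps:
-261*(-99) + k = -261*(-99) + 412 = 25839 + 412 = 26251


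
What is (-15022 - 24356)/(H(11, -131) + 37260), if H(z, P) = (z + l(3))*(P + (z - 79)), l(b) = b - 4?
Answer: -19689/17635 ≈ -1.1165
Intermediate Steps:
l(b) = -4 + b
H(z, P) = (-1 + z)*(-79 + P + z) (H(z, P) = (z + (-4 + 3))*(P + (z - 79)) = (z - 1)*(P + (-79 + z)) = (-1 + z)*(-79 + P + z))
(-15022 - 24356)/(H(11, -131) + 37260) = (-15022 - 24356)/((79 + 11² - 1*(-131) - 80*11 - 131*11) + 37260) = -39378/((79 + 121 + 131 - 880 - 1441) + 37260) = -39378/(-1990 + 37260) = -39378/35270 = -39378*1/35270 = -19689/17635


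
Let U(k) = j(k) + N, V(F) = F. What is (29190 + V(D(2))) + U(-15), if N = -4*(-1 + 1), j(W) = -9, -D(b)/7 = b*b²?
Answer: 29125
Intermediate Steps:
D(b) = -7*b³ (D(b) = -7*b*b² = -7*b³)
N = 0 (N = -4*0 = 0)
U(k) = -9 (U(k) = -9 + 0 = -9)
(29190 + V(D(2))) + U(-15) = (29190 - 7*2³) - 9 = (29190 - 7*8) - 9 = (29190 - 56) - 9 = 29134 - 9 = 29125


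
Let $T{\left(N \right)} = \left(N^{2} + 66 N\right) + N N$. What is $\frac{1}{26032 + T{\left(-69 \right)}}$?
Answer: $\frac{1}{31000} \approx 3.2258 \cdot 10^{-5}$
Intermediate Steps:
$T{\left(N \right)} = 2 N^{2} + 66 N$ ($T{\left(N \right)} = \left(N^{2} + 66 N\right) + N^{2} = 2 N^{2} + 66 N$)
$\frac{1}{26032 + T{\left(-69 \right)}} = \frac{1}{26032 + 2 \left(-69\right) \left(33 - 69\right)} = \frac{1}{26032 + 2 \left(-69\right) \left(-36\right)} = \frac{1}{26032 + 4968} = \frac{1}{31000}$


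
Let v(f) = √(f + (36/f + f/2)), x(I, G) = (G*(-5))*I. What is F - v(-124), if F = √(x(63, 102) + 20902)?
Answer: I*(-5*√7161 + 62*√2807)/31 ≈ 92.313*I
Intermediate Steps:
x(I, G) = -5*G*I (x(I, G) = (-5*G)*I = -5*G*I)
v(f) = √(36/f + 3*f/2) (v(f) = √(f + (36/f + f*(½))) = √(f + (36/f + f/2)) = √(f + (f/2 + 36/f)) = √(36/f + 3*f/2))
F = 2*I*√2807 (F = √(-5*102*63 + 20902) = √(-32130 + 20902) = √(-11228) = 2*I*√2807 ≈ 105.96*I)
F - v(-124) = 2*I*√2807 - √(6*(-124) + 144/(-124))/2 = 2*I*√2807 - √(-744 + 144*(-1/124))/2 = 2*I*√2807 - √(-744 - 36/31)/2 = 2*I*√2807 - √(-23100/31)/2 = 2*I*√2807 - 10*I*√7161/31/2 = 2*I*√2807 - 5*I*√7161/31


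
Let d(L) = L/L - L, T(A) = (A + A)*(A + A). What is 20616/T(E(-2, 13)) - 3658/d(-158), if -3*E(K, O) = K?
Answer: 3680371/318 ≈ 11574.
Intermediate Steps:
E(K, O) = -K/3
T(A) = 4*A**2 (T(A) = (2*A)*(2*A) = 4*A**2)
d(L) = 1 - L
20616/T(E(-2, 13)) - 3658/d(-158) = 20616/((4*(-1/3*(-2))**2)) - 3658/(1 - 1*(-158)) = 20616/((4*(2/3)**2)) - 3658/(1 + 158) = 20616/((4*(4/9))) - 3658/159 = 20616/(16/9) - 3658*1/159 = 20616*(9/16) - 3658/159 = 23193/2 - 3658/159 = 3680371/318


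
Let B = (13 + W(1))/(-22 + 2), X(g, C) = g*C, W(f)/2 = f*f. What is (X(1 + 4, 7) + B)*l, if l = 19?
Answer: 2603/4 ≈ 650.75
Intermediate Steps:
W(f) = 2*f**2 (W(f) = 2*(f*f) = 2*f**2)
X(g, C) = C*g
B = -3/4 (B = (13 + 2*1**2)/(-22 + 2) = (13 + 2*1)/(-20) = (13 + 2)*(-1/20) = 15*(-1/20) = -3/4 ≈ -0.75000)
(X(1 + 4, 7) + B)*l = (7*(1 + 4) - 3/4)*19 = (7*5 - 3/4)*19 = (35 - 3/4)*19 = (137/4)*19 = 2603/4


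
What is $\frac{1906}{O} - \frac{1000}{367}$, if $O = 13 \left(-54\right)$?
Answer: $- \frac{700751}{128817} \approx -5.4399$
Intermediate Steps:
$O = -702$
$\frac{1906}{O} - \frac{1000}{367} = \frac{1906}{-702} - \frac{1000}{367} = 1906 \left(- \frac{1}{702}\right) - \frac{1000}{367} = - \frac{953}{351} - \frac{1000}{367} = - \frac{700751}{128817}$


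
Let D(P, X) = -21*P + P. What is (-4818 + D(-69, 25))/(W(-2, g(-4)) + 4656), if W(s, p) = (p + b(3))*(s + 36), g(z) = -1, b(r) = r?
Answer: -1719/2362 ≈ -0.72777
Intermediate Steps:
W(s, p) = (3 + p)*(36 + s) (W(s, p) = (p + 3)*(s + 36) = (3 + p)*(36 + s))
D(P, X) = -20*P
(-4818 + D(-69, 25))/(W(-2, g(-4)) + 4656) = (-4818 - 20*(-69))/((108 + 3*(-2) + 36*(-1) - 1*(-2)) + 4656) = (-4818 + 1380)/((108 - 6 - 36 + 2) + 4656) = -3438/(68 + 4656) = -3438/4724 = -3438*1/4724 = -1719/2362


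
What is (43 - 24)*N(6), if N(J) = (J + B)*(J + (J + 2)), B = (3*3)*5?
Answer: 13566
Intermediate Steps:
B = 45 (B = 9*5 = 45)
N(J) = (2 + 2*J)*(45 + J) (N(J) = (J + 45)*(J + (J + 2)) = (45 + J)*(J + (2 + J)) = (45 + J)*(2 + 2*J) = (2 + 2*J)*(45 + J))
(43 - 24)*N(6) = (43 - 24)*(90 + 2*6² + 92*6) = 19*(90 + 2*36 + 552) = 19*(90 + 72 + 552) = 19*714 = 13566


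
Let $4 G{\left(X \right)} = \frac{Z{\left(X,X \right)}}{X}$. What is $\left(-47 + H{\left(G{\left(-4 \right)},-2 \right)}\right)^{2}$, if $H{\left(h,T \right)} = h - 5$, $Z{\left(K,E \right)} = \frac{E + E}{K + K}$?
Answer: $\frac{693889}{256} \approx 2710.5$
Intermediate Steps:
$Z{\left(K,E \right)} = \frac{E}{K}$ ($Z{\left(K,E \right)} = \frac{2 E}{2 K} = 2 E \frac{1}{2 K} = \frac{E}{K}$)
$G{\left(X \right)} = \frac{1}{4 X}$ ($G{\left(X \right)} = \frac{\frac{X}{X} \frac{1}{X}}{4} = \frac{1 \frac{1}{X}}{4} = \frac{1}{4 X}$)
$H{\left(h,T \right)} = -5 + h$
$\left(-47 + H{\left(G{\left(-4 \right)},-2 \right)}\right)^{2} = \left(-47 - \left(5 - \frac{1}{4 \left(-4\right)}\right)\right)^{2} = \left(-47 + \left(-5 + \frac{1}{4} \left(- \frac{1}{4}\right)\right)\right)^{2} = \left(-47 - \frac{81}{16}\right)^{2} = \left(- \frac{833}{16}\right)^{2} = \frac{693889}{256}$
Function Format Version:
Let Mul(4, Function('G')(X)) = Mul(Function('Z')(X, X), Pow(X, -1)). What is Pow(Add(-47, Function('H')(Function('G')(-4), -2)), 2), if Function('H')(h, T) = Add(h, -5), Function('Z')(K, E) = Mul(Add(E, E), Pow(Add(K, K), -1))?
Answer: Rational(693889, 256) ≈ 2710.5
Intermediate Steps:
Function('Z')(K, E) = Mul(E, Pow(K, -1)) (Function('Z')(K, E) = Mul(Mul(2, E), Pow(Mul(2, K), -1)) = Mul(Mul(2, E), Mul(Rational(1, 2), Pow(K, -1))) = Mul(E, Pow(K, -1)))
Function('G')(X) = Mul(Rational(1, 4), Pow(X, -1)) (Function('G')(X) = Mul(Rational(1, 4), Mul(Mul(X, Pow(X, -1)), Pow(X, -1))) = Mul(Rational(1, 4), Mul(1, Pow(X, -1))) = Mul(Rational(1, 4), Pow(X, -1)))
Function('H')(h, T) = Add(-5, h)
Pow(Add(-47, Function('H')(Function('G')(-4), -2)), 2) = Pow(Add(-47, Add(-5, Mul(Rational(1, 4), Pow(-4, -1)))), 2) = Pow(Add(-47, Add(-5, Mul(Rational(1, 4), Rational(-1, 4)))), 2) = Pow(Add(-47, Add(-5, Rational(-1, 16))), 2) = Pow(Add(-47, Rational(-81, 16)), 2) = Pow(Rational(-833, 16), 2) = Rational(693889, 256)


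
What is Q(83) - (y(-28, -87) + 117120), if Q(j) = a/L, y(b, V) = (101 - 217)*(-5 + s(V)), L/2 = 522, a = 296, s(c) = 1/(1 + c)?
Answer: -1320959056/11223 ≈ -1.1770e+5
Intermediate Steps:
L = 1044 (L = 2*522 = 1044)
y(b, V) = 580 - 116/(1 + V) (y(b, V) = (101 - 217)*(-5 + 1/(1 + V)) = -116*(-5 + 1/(1 + V)) = 580 - 116/(1 + V))
Q(j) = 74/261 (Q(j) = 296/1044 = 296*(1/1044) = 74/261)
Q(83) - (y(-28, -87) + 117120) = 74/261 - (116*(4 + 5*(-87))/(1 - 87) + 117120) = 74/261 - (116*(4 - 435)/(-86) + 117120) = 74/261 - (116*(-1/86)*(-431) + 117120) = 74/261 - (24998/43 + 117120) = 74/261 - 1*5061158/43 = 74/261 - 5061158/43 = -1320959056/11223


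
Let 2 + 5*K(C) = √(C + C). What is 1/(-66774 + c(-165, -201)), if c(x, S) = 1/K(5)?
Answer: -400634/26751266951 - 5*√10/26751266951 ≈ -1.4977e-5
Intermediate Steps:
K(C) = -⅖ + √2*√C/5 (K(C) = -⅖ + √(C + C)/5 = -⅖ + √(2*C)/5 = -⅖ + (√2*√C)/5 = -⅖ + √2*√C/5)
c(x, S) = 1/(-⅖ + √10/5) (c(x, S) = 1/(-⅖ + √2*√5/5) = 1/(-⅖ + √10/5))
1/(-66774 + c(-165, -201)) = 1/(-66774 + (5/3 + 5*√10/6)) = 1/(-200317/3 + 5*√10/6)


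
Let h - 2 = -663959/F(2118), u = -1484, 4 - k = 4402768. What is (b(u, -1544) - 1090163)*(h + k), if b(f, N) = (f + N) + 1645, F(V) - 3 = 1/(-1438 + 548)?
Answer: 13471746434035248/2669 ≈ 5.0475e+12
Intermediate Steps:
F(V) = 2669/890 (F(V) = 3 + 1/(-1438 + 548) = 3 + 1/(-890) = 3 - 1/890 = 2669/890)
k = -4402764 (k = 4 - 1*4402768 = 4 - 4402768 = -4402764)
b(f, N) = 1645 + N + f (b(f, N) = (N + f) + 1645 = 1645 + N + f)
h = -590918172/2669 (h = 2 - 663959/2669/890 = 2 - 663959*890/2669 = 2 - 590923510/2669 = -590918172/2669 ≈ -2.2140e+5)
(b(u, -1544) - 1090163)*(h + k) = ((1645 - 1544 - 1484) - 1090163)*(-590918172/2669 - 4402764) = (-1383 - 1090163)*(-12341895288/2669) = -1091546*(-12341895288/2669) = 13471746434035248/2669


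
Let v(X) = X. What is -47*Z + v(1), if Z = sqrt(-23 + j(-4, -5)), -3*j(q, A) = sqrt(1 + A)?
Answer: 1 - 47*sqrt(-207 - 6*I)/3 ≈ -2.2664 + 225.43*I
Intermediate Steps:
j(q, A) = -sqrt(1 + A)/3
Z = sqrt(-23 - 2*I/3) (Z = sqrt(-23 - sqrt(1 - 5)/3) = sqrt(-23 - 2*I/3) ≈ 0.0695 - 4.7963*I)
-47*Z + v(1) = -47*sqrt(-207 - 6*I)/3 + 1 = 1 - 47*sqrt(-207 - 6*I)/3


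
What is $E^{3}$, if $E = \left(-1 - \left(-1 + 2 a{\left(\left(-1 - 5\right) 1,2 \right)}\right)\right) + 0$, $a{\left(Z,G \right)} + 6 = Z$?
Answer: $13824$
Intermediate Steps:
$a{\left(Z,G \right)} = -6 + Z$
$E = 24$ ($E = \left(-1 - \left(-1 + 2 \left(-6 + \left(-1 - 5\right) 1\right)\right)\right) + 0 = \left(-1 - \left(-1 + 2 \left(-6 - 6\right)\right)\right) + 0 = \left(-1 + \left(\left(-2\right) \left(-12\right) + 1\right)\right) + 0 = \left(-1 + \left(24 + 1\right)\right) + 0 = \left(-1 + 25\right) + 0 = 24 + 0 = 24$)
$E^{3} = 24^{3} = 13824$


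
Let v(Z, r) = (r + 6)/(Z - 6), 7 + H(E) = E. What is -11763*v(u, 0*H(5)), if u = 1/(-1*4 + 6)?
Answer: 141156/11 ≈ 12832.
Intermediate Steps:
H(E) = -7 + E
u = ½ (u = 1/(-4 + 6) = 1/2 = ½ ≈ 0.50000)
v(Z, r) = (6 + r)/(-6 + Z)
-11763*v(u, 0*H(5)) = -11763*(6 + 0*(-7 + 5))/(-6 + ½) = -11763*(6 + 0*(-2))/(-11/2) = -(-23526)*(6 + 0)/11 = -(-23526)*6/11 = -11763*(-12/11) = 141156/11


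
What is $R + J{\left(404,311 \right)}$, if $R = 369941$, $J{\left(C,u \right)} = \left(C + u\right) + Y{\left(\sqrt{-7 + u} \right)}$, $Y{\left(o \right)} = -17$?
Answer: $370639$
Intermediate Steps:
$J{\left(C,u \right)} = -17 + C + u$ ($J{\left(C,u \right)} = \left(C + u\right) - 17 = -17 + C + u$)
$R + J{\left(404,311 \right)} = 369941 + \left(-17 + 404 + 311\right) = 369941 + 698 = 370639$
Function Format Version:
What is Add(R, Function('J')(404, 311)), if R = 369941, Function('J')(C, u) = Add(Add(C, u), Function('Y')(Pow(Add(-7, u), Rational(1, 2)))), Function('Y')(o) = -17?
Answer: 370639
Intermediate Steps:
Function('J')(C, u) = Add(-17, C, u) (Function('J')(C, u) = Add(Add(C, u), -17) = Add(-17, C, u))
Add(R, Function('J')(404, 311)) = Add(369941, Add(-17, 404, 311)) = Add(369941, 698) = 370639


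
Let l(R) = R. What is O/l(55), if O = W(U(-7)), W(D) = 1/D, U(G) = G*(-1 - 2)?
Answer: 1/1155 ≈ 0.00086580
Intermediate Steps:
U(G) = -3*G (U(G) = G*(-3) = -3*G)
O = 1/21 (O = 1/(-3*(-7)) = 1/21 ≈ 0.047619)
O/l(55) = (1/21)/55 = (1/21)*(1/55) = 1/1155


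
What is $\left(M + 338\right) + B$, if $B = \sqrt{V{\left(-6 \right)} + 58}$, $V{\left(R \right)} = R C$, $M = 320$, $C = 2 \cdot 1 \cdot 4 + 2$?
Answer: $658 + i \sqrt{2} \approx 658.0 + 1.4142 i$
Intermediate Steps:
$C = 10$ ($C = 2 \cdot 4 + 2 = 8 + 2 = 10$)
$V{\left(R \right)} = 10 R$ ($V{\left(R \right)} = R 10 = 10 R$)
$B = i \sqrt{2}$ ($B = \sqrt{10 \left(-6\right) + 58} = \sqrt{-60 + 58} = \sqrt{-2} = i \sqrt{2} \approx 1.4142 i$)
$\left(M + 338\right) + B = \left(320 + 338\right) + i \sqrt{2} = 658 + i \sqrt{2}$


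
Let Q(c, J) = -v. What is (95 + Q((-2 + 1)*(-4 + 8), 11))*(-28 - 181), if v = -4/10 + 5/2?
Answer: -194161/10 ≈ -19416.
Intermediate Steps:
v = 21/10 (v = -4*⅒ + 5*(½) = -⅖ + 5/2 = 21/10 ≈ 2.1000)
Q(c, J) = -21/10 (Q(c, J) = -1*21/10 = -21/10)
(95 + Q((-2 + 1)*(-4 + 8), 11))*(-28 - 181) = (95 - 21/10)*(-28 - 181) = (929/10)*(-209) = -194161/10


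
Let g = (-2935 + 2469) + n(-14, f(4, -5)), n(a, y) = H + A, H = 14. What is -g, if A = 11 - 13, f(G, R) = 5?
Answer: 454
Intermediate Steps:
A = -2
n(a, y) = 12 (n(a, y) = 14 - 2 = 12)
g = -454 (g = (-2935 + 2469) + 12 = -466 + 12 = -454)
-g = -1*(-454) = 454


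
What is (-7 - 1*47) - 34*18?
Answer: -666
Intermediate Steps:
(-7 - 1*47) - 34*18 = (-7 - 47) - 612 = -54 - 612 = -666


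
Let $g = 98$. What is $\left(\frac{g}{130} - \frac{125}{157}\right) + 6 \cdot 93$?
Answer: $\frac{5693958}{10205} \approx 557.96$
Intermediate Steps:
$\left(\frac{g}{130} - \frac{125}{157}\right) + 6 \cdot 93 = \left(\frac{98}{130} - \frac{125}{157}\right) + 6 \cdot 93 = \left(98 \cdot \frac{1}{130} - \frac{125}{157}\right) + 558 = \left(\frac{49}{65} - \frac{125}{157}\right) + 558 = - \frac{432}{10205} + 558 = \frac{5693958}{10205}$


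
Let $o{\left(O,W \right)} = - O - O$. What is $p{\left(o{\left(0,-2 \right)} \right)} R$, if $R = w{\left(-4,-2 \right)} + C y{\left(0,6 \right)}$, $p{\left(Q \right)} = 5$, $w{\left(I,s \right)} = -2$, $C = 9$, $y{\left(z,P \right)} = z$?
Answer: $-10$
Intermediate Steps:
$o{\left(O,W \right)} = - 2 O$
$R = -2$ ($R = -2 + 9 \cdot 0 = -2 + 0 = -2$)
$p{\left(o{\left(0,-2 \right)} \right)} R = 5 \left(-2\right) = -10$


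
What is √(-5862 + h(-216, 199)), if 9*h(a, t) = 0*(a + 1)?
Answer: I*√5862 ≈ 76.564*I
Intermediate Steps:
h(a, t) = 0 (h(a, t) = (0*(a + 1))/9 = (0*(1 + a))/9 = (⅑)*0 = 0)
√(-5862 + h(-216, 199)) = √(-5862 + 0) = √(-5862) = I*√5862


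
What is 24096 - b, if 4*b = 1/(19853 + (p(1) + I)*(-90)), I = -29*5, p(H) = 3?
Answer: 3145299071/130532 ≈ 24096.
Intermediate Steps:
I = -145
b = 1/130532 (b = 1/(4*(19853 + (3 - 145)*(-90))) = 1/(4*(19853 - 142*(-90))) = 1/(4*(19853 + 12780)) = (1/4)/32633 = (1/4)*(1/32633) = 1/130532 ≈ 7.6610e-6)
24096 - b = 24096 - 1*1/130532 = 24096 - 1/130532 = 3145299071/130532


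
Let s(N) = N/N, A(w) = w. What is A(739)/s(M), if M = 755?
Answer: 739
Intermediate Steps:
s(N) = 1
A(739)/s(M) = 739/1 = 739*1 = 739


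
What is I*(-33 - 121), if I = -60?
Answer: 9240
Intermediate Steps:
I*(-33 - 121) = -60*(-33 - 121) = -60*(-154) = 9240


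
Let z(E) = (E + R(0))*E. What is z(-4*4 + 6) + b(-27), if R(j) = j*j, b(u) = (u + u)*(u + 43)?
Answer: -764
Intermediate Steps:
b(u) = 2*u*(43 + u) (b(u) = (2*u)*(43 + u) = 2*u*(43 + u))
R(j) = j²
z(E) = E² (z(E) = (E + 0²)*E = (E + 0)*E = E*E = E²)
z(-4*4 + 6) + b(-27) = (-4*4 + 6)² + 2*(-27)*(43 - 27) = (-16 + 6)² + 2*(-27)*16 = (-10)² - 864 = 100 - 864 = -764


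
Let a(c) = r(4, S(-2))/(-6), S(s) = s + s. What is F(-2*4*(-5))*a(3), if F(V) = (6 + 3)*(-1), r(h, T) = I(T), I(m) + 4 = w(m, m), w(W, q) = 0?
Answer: -6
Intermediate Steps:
S(s) = 2*s
I(m) = -4 (I(m) = -4 + 0 = -4)
r(h, T) = -4
F(V) = -9 (F(V) = 9*(-1) = -9)
a(c) = ⅔ (a(c) = -4/(-6) = -4*(-⅙) = ⅔)
F(-2*4*(-5))*a(3) = -9*⅔ = -6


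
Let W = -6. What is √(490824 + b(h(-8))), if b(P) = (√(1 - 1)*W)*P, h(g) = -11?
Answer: 6*√13634 ≈ 700.59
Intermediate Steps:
b(P) = 0 (b(P) = (√(1 - 1)*(-6))*P = (√0*(-6))*P = (0*(-6))*P = 0*P = 0)
√(490824 + b(h(-8))) = √(490824 + 0) = √490824 = 6*√13634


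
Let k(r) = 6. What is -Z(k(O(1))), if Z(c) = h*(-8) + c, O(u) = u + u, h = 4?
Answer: 26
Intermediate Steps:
O(u) = 2*u
Z(c) = -32 + c (Z(c) = 4*(-8) + c = -32 + c)
-Z(k(O(1))) = -(-32 + 6) = -1*(-26) = 26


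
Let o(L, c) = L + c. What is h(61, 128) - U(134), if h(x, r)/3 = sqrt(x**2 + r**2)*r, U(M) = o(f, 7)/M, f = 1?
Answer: -4/67 + 384*sqrt(20105) ≈ 54448.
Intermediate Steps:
U(M) = 8/M (U(M) = (1 + 7)/M = 8/M)
h(x, r) = 3*r*sqrt(r**2 + x**2) (h(x, r) = 3*(sqrt(x**2 + r**2)*r) = 3*(sqrt(r**2 + x**2)*r) = 3*(r*sqrt(r**2 + x**2)) = 3*r*sqrt(r**2 + x**2))
h(61, 128) - U(134) = 3*128*sqrt(128**2 + 61**2) - 8/134 = 3*128*sqrt(16384 + 3721) - 8/134 = 3*128*sqrt(20105) - 1*4/67 = 384*sqrt(20105) - 4/67 = -4/67 + 384*sqrt(20105)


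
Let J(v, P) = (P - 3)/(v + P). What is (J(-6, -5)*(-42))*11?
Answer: -336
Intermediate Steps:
J(v, P) = (-3 + P)/(P + v)
(J(-6, -5)*(-42))*11 = (((-3 - 5)/(-5 - 6))*(-42))*11 = ((-8/(-11))*(-42))*11 = (-1/11*(-8)*(-42))*11 = ((8/11)*(-42))*11 = -336/11*11 = -336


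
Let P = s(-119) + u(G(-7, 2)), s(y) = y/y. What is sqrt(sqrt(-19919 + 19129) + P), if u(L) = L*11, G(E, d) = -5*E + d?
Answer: sqrt(408 + I*sqrt(790)) ≈ 20.211 + 0.69534*I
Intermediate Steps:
G(E, d) = d - 5*E
s(y) = 1
u(L) = 11*L
P = 408 (P = 1 + 11*(2 - 5*(-7)) = 1 + 11*(2 + 35) = 1 + 11*37 = 1 + 407 = 408)
sqrt(sqrt(-19919 + 19129) + P) = sqrt(sqrt(-19919 + 19129) + 408) = sqrt(sqrt(-790) + 408) = sqrt(I*sqrt(790) + 408) = sqrt(408 + I*sqrt(790))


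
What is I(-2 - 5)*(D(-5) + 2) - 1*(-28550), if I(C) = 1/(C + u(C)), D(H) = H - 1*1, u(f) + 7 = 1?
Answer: 371154/13 ≈ 28550.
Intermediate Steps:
u(f) = -6 (u(f) = -7 + 1 = -6)
D(H) = -1 + H (D(H) = H - 1 = -1 + H)
I(C) = 1/(-6 + C) (I(C) = 1/(C - 6) = 1/(-6 + C))
I(-2 - 5)*(D(-5) + 2) - 1*(-28550) = ((-1 - 5) + 2)/(-6 + (-2 - 5)) - 1*(-28550) = (-6 + 2)/(-6 - 7) + 28550 = -4/(-13) + 28550 = -1/13*(-4) + 28550 = 4/13 + 28550 = 371154/13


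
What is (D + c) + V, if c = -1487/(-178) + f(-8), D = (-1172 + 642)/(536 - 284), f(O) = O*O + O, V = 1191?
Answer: 7026977/5607 ≈ 1253.3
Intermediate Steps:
f(O) = O + O**2 (f(O) = O**2 + O = O + O**2)
D = -265/126 (D = -530/252 = -530*1/252 = -265/126 ≈ -2.1032)
c = 11455/178 (c = -1487/(-178) - 8*(1 - 8) = -1487*(-1/178) - 8*(-7) = 1487/178 + 56 = 11455/178 ≈ 64.354)
(D + c) + V = (-265/126 + 11455/178) + 1191 = 349040/5607 + 1191 = 7026977/5607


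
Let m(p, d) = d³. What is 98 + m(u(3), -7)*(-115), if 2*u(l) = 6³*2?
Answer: 39543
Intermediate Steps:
u(l) = 216 (u(l) = (6³*2)/2 = (216*2)/2 = (½)*432 = 216)
98 + m(u(3), -7)*(-115) = 98 + (-7)³*(-115) = 98 - 343*(-115) = 98 + 39445 = 39543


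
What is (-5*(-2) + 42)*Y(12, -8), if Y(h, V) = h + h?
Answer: 1248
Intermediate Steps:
Y(h, V) = 2*h
(-5*(-2) + 42)*Y(12, -8) = (-5*(-2) + 42)*(2*12) = (10 + 42)*24 = 52*24 = 1248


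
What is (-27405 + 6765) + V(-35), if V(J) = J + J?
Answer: -20710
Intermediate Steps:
V(J) = 2*J
(-27405 + 6765) + V(-35) = (-27405 + 6765) + 2*(-35) = -20640 - 70 = -20710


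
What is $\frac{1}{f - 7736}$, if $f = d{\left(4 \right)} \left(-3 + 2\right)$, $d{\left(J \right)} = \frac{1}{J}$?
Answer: $- \frac{4}{30945} \approx -0.00012926$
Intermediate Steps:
$f = - \frac{1}{4}$ ($f = \frac{-3 + 2}{4} = \frac{1}{4} \left(-1\right) = - \frac{1}{4} \approx -0.25$)
$\frac{1}{f - 7736} = \frac{1}{- \frac{1}{4} - 7736} = \frac{1}{- \frac{30945}{4}} = - \frac{4}{30945}$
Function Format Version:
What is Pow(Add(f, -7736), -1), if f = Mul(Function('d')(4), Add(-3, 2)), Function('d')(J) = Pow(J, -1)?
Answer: Rational(-4, 30945) ≈ -0.00012926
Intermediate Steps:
f = Rational(-1, 4) (f = Mul(Pow(4, -1), Add(-3, 2)) = Mul(Rational(1, 4), -1) = Rational(-1, 4) ≈ -0.25000)
Pow(Add(f, -7736), -1) = Pow(Add(Rational(-1, 4), -7736), -1) = Pow(Rational(-30945, 4), -1) = Rational(-4, 30945)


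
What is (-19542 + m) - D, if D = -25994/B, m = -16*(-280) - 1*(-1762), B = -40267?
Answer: -535577094/40267 ≈ -13301.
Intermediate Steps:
m = 6242 (m = 4480 + 1762 = 6242)
D = 25994/40267 (D = -25994/(-40267) = -25994*(-1/40267) = 25994/40267 ≈ 0.64554)
(-19542 + m) - D = (-19542 + 6242) - 1*25994/40267 = -13300 - 25994/40267 = -535577094/40267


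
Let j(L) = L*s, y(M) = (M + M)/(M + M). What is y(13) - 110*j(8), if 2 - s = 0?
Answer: -1759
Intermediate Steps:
y(M) = 1 (y(M) = (2*M)/((2*M)) = (2*M)*(1/(2*M)) = 1)
s = 2 (s = 2 - 1*0 = 2 + 0 = 2)
j(L) = 2*L (j(L) = L*2 = 2*L)
y(13) - 110*j(8) = 1 - 220*8 = 1 - 110*16 = 1 - 1760 = -1759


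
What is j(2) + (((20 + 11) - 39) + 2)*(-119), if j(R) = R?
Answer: 716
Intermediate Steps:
j(2) + (((20 + 11) - 39) + 2)*(-119) = 2 + (((20 + 11) - 39) + 2)*(-119) = 2 + ((31 - 39) + 2)*(-119) = 2 + (-8 + 2)*(-119) = 2 - 6*(-119) = 2 + 714 = 716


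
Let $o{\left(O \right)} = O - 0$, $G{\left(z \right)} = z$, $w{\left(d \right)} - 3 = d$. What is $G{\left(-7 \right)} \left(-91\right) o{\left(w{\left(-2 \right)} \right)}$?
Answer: $637$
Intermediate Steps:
$w{\left(d \right)} = 3 + d$
$o{\left(O \right)} = O$ ($o{\left(O \right)} = O + 0 = O$)
$G{\left(-7 \right)} \left(-91\right) o{\left(w{\left(-2 \right)} \right)} = \left(-7\right) \left(-91\right) \left(3 - 2\right) = 637 \cdot 1 = 637$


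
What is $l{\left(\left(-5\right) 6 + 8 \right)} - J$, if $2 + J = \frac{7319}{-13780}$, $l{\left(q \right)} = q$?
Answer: $- \frac{20637}{1060} \approx -19.469$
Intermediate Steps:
$J = - \frac{2683}{1060}$ ($J = -2 + \frac{7319}{-13780} = -2 + 7319 \left(- \frac{1}{13780}\right) = -2 - \frac{563}{1060} = - \frac{2683}{1060} \approx -2.5311$)
$l{\left(\left(-5\right) 6 + 8 \right)} - J = \left(\left(-5\right) 6 + 8\right) - - \frac{2683}{1060} = \left(-30 + 8\right) + \frac{2683}{1060} = -22 + \frac{2683}{1060} = - \frac{20637}{1060}$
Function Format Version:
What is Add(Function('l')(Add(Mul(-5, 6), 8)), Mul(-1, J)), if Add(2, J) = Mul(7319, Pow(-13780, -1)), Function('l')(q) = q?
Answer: Rational(-20637, 1060) ≈ -19.469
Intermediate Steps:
J = Rational(-2683, 1060) (J = Add(-2, Mul(7319, Pow(-13780, -1))) = Add(-2, Mul(7319, Rational(-1, 13780))) = Add(-2, Rational(-563, 1060)) = Rational(-2683, 1060) ≈ -2.5311)
Add(Function('l')(Add(Mul(-5, 6), 8)), Mul(-1, J)) = Add(Add(Mul(-5, 6), 8), Mul(-1, Rational(-2683, 1060))) = Add(Add(-30, 8), Rational(2683, 1060)) = Add(-22, Rational(2683, 1060)) = Rational(-20637, 1060)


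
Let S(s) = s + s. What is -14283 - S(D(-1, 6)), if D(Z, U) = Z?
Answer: -14281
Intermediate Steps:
S(s) = 2*s
-14283 - S(D(-1, 6)) = -14283 - 2*(-1) = -14283 - 1*(-2) = -14283 + 2 = -14281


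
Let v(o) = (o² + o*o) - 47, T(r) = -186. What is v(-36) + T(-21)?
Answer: 2359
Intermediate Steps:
v(o) = -47 + 2*o² (v(o) = (o² + o²) - 47 = 2*o² - 47 = -47 + 2*o²)
v(-36) + T(-21) = (-47 + 2*(-36)²) - 186 = (-47 + 2*1296) - 186 = (-47 + 2592) - 186 = 2545 - 186 = 2359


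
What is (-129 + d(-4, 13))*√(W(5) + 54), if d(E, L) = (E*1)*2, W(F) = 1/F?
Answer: -137*√1355/5 ≈ -1008.6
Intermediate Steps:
d(E, L) = 2*E (d(E, L) = E*2 = 2*E)
(-129 + d(-4, 13))*√(W(5) + 54) = (-129 + 2*(-4))*√(1/5 + 54) = (-129 - 8)*√(⅕ + 54) = -137*√1355/5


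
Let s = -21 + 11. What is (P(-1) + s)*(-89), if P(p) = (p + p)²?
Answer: 534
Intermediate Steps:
P(p) = 4*p² (P(p) = (2*p)² = 4*p²)
s = -10
(P(-1) + s)*(-89) = (4*(-1)² - 10)*(-89) = (4*1 - 10)*(-89) = (4 - 10)*(-89) = -6*(-89) = 534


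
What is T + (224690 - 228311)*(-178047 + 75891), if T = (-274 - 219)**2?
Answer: 370149925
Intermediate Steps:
T = 243049 (T = (-493)**2 = 243049)
T + (224690 - 228311)*(-178047 + 75891) = 243049 + (224690 - 228311)*(-178047 + 75891) = 243049 - 3621*(-102156) = 243049 + 369906876 = 370149925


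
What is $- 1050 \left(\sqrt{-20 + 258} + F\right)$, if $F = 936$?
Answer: $-982800 - 1050 \sqrt{238} \approx -9.99 \cdot 10^{5}$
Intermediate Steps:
$- 1050 \left(\sqrt{-20 + 258} + F\right) = - 1050 \left(\sqrt{-20 + 258} + 936\right) = - 1050 \left(\sqrt{238} + 936\right) = - 1050 \left(936 + \sqrt{238}\right) = -982800 - 1050 \sqrt{238}$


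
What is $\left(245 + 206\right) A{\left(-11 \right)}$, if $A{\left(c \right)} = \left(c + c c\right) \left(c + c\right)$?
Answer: $-1091420$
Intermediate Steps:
$A{\left(c \right)} = 2 c \left(c + c^{2}\right)$ ($A{\left(c \right)} = \left(c + c^{2}\right) 2 c = 2 c \left(c + c^{2}\right)$)
$\left(245 + 206\right) A{\left(-11 \right)} = \left(245 + 206\right) 2 \left(-11\right)^{2} \left(1 - 11\right) = 451 \cdot 2 \cdot 121 \left(-10\right) = 451 \left(-2420\right) = -1091420$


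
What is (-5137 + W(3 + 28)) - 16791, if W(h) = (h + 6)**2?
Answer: -20559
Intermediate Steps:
W(h) = (6 + h)**2
(-5137 + W(3 + 28)) - 16791 = (-5137 + (6 + (3 + 28))**2) - 16791 = (-5137 + (6 + 31)**2) - 16791 = (-5137 + 37**2) - 16791 = (-5137 + 1369) - 16791 = -3768 - 16791 = -20559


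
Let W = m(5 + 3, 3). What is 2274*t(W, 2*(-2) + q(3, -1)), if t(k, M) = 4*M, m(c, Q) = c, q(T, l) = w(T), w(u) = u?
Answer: -9096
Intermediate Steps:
q(T, l) = T
W = 8 (W = 5 + 3 = 8)
2274*t(W, 2*(-2) + q(3, -1)) = 2274*(4*(2*(-2) + 3)) = 2274*(4*(-4 + 3)) = 2274*(4*(-1)) = 2274*(-4) = -9096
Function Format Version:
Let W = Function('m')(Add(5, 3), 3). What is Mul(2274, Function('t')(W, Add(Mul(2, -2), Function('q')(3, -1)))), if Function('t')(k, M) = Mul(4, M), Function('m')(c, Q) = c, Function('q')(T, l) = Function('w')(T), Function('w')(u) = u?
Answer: -9096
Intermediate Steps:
Function('q')(T, l) = T
W = 8 (W = Add(5, 3) = 8)
Mul(2274, Function('t')(W, Add(Mul(2, -2), Function('q')(3, -1)))) = Mul(2274, Mul(4, Add(Mul(2, -2), 3))) = Mul(2274, Mul(4, Add(-4, 3))) = Mul(2274, Mul(4, -1)) = Mul(2274, -4) = -9096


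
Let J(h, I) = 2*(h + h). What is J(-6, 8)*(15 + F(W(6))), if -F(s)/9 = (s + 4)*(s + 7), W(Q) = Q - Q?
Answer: 5688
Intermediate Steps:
J(h, I) = 4*h (J(h, I) = 2*(2*h) = 4*h)
W(Q) = 0
F(s) = -9*(4 + s)*(7 + s) (F(s) = -9*(s + 4)*(s + 7) = -9*(4 + s)*(7 + s))
J(-6, 8)*(15 + F(W(6))) = (4*(-6))*(15 + (-252 - 99*0 - 9*0²)) = -24*(15 + (-252 + 0 - 9*0)) = -24*(15 + (-252 + 0 + 0)) = -24*(15 - 252) = -24*(-237) = 5688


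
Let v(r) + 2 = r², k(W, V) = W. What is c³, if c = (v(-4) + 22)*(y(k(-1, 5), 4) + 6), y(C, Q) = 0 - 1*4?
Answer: 373248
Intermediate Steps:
y(C, Q) = -4 (y(C, Q) = 0 - 4 = -4)
v(r) = -2 + r²
c = 72 (c = ((-2 + (-4)²) + 22)*(-4 + 6) = ((-2 + 16) + 22)*2 = (14 + 22)*2 = 36*2 = 72)
c³ = 72³ = 373248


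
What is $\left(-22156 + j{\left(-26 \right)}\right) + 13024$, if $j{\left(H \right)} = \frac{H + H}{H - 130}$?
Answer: $- \frac{27395}{3} \approx -9131.7$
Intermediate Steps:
$j{\left(H \right)} = \frac{2 H}{-130 + H}$
$\left(-22156 + j{\left(-26 \right)}\right) + 13024 = \left(-22156 + 2 \left(-26\right) \frac{1}{-130 - 26}\right) + 13024 = \left(-22156 + 2 \left(-26\right) \frac{1}{-156}\right) + 13024 = \left(-22156 + 2 \left(-26\right) \left(- \frac{1}{156}\right)\right) + 13024 = \left(-22156 + \frac{1}{3}\right) + 13024 = - \frac{66467}{3} + 13024 = - \frac{27395}{3}$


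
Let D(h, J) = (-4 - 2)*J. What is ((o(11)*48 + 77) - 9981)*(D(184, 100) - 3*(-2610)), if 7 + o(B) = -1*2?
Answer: -74729280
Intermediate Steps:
D(h, J) = -6*J
o(B) = -9 (o(B) = -7 - 1*2 = -7 - 2 = -9)
((o(11)*48 + 77) - 9981)*(D(184, 100) - 3*(-2610)) = ((-9*48 + 77) - 9981)*(-6*100 - 3*(-2610)) = ((-432 + 77) - 9981)*(-600 + 7830) = (-355 - 9981)*7230 = -10336*7230 = -74729280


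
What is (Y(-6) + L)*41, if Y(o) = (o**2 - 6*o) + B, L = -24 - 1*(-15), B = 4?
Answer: 2747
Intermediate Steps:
L = -9 (L = -24 + 15 = -9)
Y(o) = 4 + o**2 - 6*o (Y(o) = (o**2 - 6*o) + 4 = 4 + o**2 - 6*o)
(Y(-6) + L)*41 = ((4 + (-6)**2 - 6*(-6)) - 9)*41 = ((4 + 36 + 36) - 9)*41 = (76 - 9)*41 = 67*41 = 2747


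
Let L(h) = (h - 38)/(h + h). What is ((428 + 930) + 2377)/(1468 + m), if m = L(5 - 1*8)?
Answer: 22410/8849 ≈ 2.5325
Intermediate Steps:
L(h) = (-38 + h)/(2*h) (L(h) = (-38 + h)/((2*h)) = (-38 + h)*(1/(2*h)) = (-38 + h)/(2*h))
m = 41/6 (m = (-38 + (5 - 1*8))/(2*(5 - 1*8)) = (-38 + (5 - 8))/(2*(5 - 8)) = (1/2)*(-38 - 3)/(-3) = (1/2)*(-1/3)*(-41) = 41/6 ≈ 6.8333)
((428 + 930) + 2377)/(1468 + m) = ((428 + 930) + 2377)/(1468 + 41/6) = (1358 + 2377)/(8849/6) = 3735*(6/8849) = 22410/8849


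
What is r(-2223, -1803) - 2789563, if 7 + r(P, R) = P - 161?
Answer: -2791954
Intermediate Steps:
r(P, R) = -168 + P (r(P, R) = -7 + (P - 161) = -7 + (-161 + P) = -168 + P)
r(-2223, -1803) - 2789563 = (-168 - 2223) - 2789563 = -2391 - 2789563 = -2791954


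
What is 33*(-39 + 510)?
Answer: 15543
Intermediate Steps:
33*(-39 + 510) = 33*471 = 15543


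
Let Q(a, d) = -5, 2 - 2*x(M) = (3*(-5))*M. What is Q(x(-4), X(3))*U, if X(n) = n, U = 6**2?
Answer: -180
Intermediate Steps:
U = 36
x(M) = 1 + 15*M/2 (x(M) = 1 - 3*(-5)*M/2 = 1 - (-15)*M/2 = 1 + 15*M/2)
Q(x(-4), X(3))*U = -5*36 = -180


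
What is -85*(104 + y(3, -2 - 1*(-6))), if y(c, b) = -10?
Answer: -7990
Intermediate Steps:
-85*(104 + y(3, -2 - 1*(-6))) = -85*(104 - 10) = -85*94 = -7990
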